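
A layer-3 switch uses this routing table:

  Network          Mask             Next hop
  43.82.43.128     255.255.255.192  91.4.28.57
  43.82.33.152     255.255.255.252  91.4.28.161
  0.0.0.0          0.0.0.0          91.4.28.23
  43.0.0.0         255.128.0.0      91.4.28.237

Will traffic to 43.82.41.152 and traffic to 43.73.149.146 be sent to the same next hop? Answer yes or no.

yes

43.82.41.152: longest match 43.0.0.0/9 -> 91.4.28.237
43.73.149.146: longest match 43.0.0.0/9 -> 91.4.28.237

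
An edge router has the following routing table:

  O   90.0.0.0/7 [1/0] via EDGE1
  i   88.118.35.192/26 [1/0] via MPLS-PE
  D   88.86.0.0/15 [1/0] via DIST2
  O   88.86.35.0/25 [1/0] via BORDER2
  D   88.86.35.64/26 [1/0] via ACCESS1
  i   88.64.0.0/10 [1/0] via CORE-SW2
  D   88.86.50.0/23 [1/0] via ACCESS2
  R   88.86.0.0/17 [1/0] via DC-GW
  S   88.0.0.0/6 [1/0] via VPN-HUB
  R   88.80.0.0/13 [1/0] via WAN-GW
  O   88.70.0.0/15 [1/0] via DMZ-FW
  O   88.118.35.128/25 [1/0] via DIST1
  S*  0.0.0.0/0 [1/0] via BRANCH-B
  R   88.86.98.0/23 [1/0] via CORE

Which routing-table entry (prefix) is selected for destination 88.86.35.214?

88.86.0.0/17

Entries matching 88.86.35.214:
  0.0.0.0/0 (default, matches everything)
  88.0.0.0/6 (88.0.0.0 - 91.255.255.255)
  88.64.0.0/10 (88.64.0.0 - 88.127.255.255)
  88.80.0.0/13 (88.80.0.0 - 88.87.255.255)
  88.86.0.0/15 (88.86.0.0 - 88.87.255.255)
  88.86.0.0/17 (88.86.0.0 - 88.86.127.255)
Most specific is 88.86.0.0/17.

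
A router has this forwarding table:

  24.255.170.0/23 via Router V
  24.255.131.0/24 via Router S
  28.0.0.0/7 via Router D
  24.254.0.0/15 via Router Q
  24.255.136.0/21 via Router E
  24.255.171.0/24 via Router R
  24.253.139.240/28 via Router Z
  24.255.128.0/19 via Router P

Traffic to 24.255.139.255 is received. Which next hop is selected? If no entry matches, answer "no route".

Router E

Routes whose prefix contains 24.255.139.255:
  24.254.0.0/15 (24.254.0.0 - 24.255.255.255) -> Router Q
  24.255.128.0/19 (24.255.128.0 - 24.255.159.255) -> Router P
  24.255.136.0/21 (24.255.136.0 - 24.255.143.255) -> Router E
More-specific entries that do NOT match:
  24.253.139.240/28 (24.253.139.240 - 24.253.139.255) does not contain 24.255.139.255
  24.255.131.0/24 (24.255.131.0 - 24.255.131.255) does not contain 24.255.139.255
  24.255.171.0/24 (24.255.171.0 - 24.255.171.255) does not contain 24.255.139.255
  24.255.170.0/23 (24.255.170.0 - 24.255.171.255) does not contain 24.255.139.255
Longest matching prefix is /21 -> next hop Router E.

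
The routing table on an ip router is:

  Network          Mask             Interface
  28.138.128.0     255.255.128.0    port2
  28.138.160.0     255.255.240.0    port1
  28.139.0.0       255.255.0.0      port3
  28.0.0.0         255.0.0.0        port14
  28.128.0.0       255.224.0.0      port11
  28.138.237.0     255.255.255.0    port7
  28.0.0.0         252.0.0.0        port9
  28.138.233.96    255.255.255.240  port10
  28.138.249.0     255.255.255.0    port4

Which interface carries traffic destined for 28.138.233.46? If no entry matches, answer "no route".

Routes whose prefix contains 28.138.233.46:
  28.0.0.0/6 (28.0.0.0 - 31.255.255.255) -> port9
  28.0.0.0/8 (28.0.0.0 - 28.255.255.255) -> port14
  28.128.0.0/11 (28.128.0.0 - 28.159.255.255) -> port11
  28.138.128.0/17 (28.138.128.0 - 28.138.255.255) -> port2
More-specific entries that do NOT match:
  28.138.233.96/28 (28.138.233.96 - 28.138.233.111) does not contain 28.138.233.46
  28.138.237.0/24 (28.138.237.0 - 28.138.237.255) does not contain 28.138.233.46
  28.138.249.0/24 (28.138.249.0 - 28.138.249.255) does not contain 28.138.233.46
  28.138.160.0/20 (28.138.160.0 - 28.138.175.255) does not contain 28.138.233.46
Longest matching prefix is /17 -> interface port2.

port2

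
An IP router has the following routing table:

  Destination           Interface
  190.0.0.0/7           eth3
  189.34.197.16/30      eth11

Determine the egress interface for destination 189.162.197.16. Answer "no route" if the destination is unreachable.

No entry's prefix contains 189.162.197.16; there is no default route.

no route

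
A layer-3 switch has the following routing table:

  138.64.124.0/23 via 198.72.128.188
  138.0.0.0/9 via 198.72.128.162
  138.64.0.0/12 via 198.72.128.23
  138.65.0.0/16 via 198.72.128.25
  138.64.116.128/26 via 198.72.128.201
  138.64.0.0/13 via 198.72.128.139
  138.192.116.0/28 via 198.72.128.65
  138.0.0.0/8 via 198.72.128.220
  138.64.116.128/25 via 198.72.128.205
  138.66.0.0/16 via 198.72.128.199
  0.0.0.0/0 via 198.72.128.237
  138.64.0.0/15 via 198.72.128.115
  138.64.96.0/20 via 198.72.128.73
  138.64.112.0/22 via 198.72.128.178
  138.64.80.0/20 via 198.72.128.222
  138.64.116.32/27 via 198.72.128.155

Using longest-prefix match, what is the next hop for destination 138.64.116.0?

198.72.128.115

Routes whose prefix contains 138.64.116.0:
  0.0.0.0/0 (default, matches everything) -> 198.72.128.237
  138.0.0.0/8 (138.0.0.0 - 138.255.255.255) -> 198.72.128.220
  138.0.0.0/9 (138.0.0.0 - 138.127.255.255) -> 198.72.128.162
  138.64.0.0/12 (138.64.0.0 - 138.79.255.255) -> 198.72.128.23
  138.64.0.0/13 (138.64.0.0 - 138.71.255.255) -> 198.72.128.139
  138.64.0.0/15 (138.64.0.0 - 138.65.255.255) -> 198.72.128.115
More-specific entries that do NOT match:
  138.192.116.0/28 (138.192.116.0 - 138.192.116.15) does not contain 138.64.116.0
  138.64.116.32/27 (138.64.116.32 - 138.64.116.63) does not contain 138.64.116.0
  138.64.116.128/26 (138.64.116.128 - 138.64.116.191) does not contain 138.64.116.0
  138.64.116.128/25 (138.64.116.128 - 138.64.116.255) does not contain 138.64.116.0
  138.64.124.0/23 (138.64.124.0 - 138.64.125.255) does not contain 138.64.116.0
  138.64.112.0/22 (138.64.112.0 - 138.64.115.255) does not contain 138.64.116.0
  138.64.96.0/20 (138.64.96.0 - 138.64.111.255) does not contain 138.64.116.0
  138.64.80.0/20 (138.64.80.0 - 138.64.95.255) does not contain 138.64.116.0
  138.65.0.0/16 (138.65.0.0 - 138.65.255.255) does not contain 138.64.116.0
  138.66.0.0/16 (138.66.0.0 - 138.66.255.255) does not contain 138.64.116.0
Longest matching prefix is /15 -> next hop 198.72.128.115.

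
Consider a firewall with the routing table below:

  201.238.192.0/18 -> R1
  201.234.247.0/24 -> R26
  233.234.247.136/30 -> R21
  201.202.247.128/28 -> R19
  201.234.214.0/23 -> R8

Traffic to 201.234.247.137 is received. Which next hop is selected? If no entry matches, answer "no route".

Routes whose prefix contains 201.234.247.137:
  201.234.247.0/24 (201.234.247.0 - 201.234.247.255) -> R26
More-specific entries that do NOT match:
  233.234.247.136/30 (233.234.247.136 - 233.234.247.139) does not contain 201.234.247.137
  201.202.247.128/28 (201.202.247.128 - 201.202.247.143) does not contain 201.234.247.137
Longest matching prefix is /24 -> next hop R26.

R26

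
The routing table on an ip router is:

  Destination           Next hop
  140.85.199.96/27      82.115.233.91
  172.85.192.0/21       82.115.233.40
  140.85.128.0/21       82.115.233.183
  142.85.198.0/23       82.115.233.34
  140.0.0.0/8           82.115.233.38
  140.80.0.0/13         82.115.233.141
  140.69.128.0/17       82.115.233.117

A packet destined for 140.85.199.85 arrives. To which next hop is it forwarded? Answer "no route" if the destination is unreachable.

Routes whose prefix contains 140.85.199.85:
  140.0.0.0/8 (140.0.0.0 - 140.255.255.255) -> 82.115.233.38
  140.80.0.0/13 (140.80.0.0 - 140.87.255.255) -> 82.115.233.141
More-specific entries that do NOT match:
  140.85.199.96/27 (140.85.199.96 - 140.85.199.127) does not contain 140.85.199.85
  142.85.198.0/23 (142.85.198.0 - 142.85.199.255) does not contain 140.85.199.85
  172.85.192.0/21 (172.85.192.0 - 172.85.199.255) does not contain 140.85.199.85
  140.85.128.0/21 (140.85.128.0 - 140.85.135.255) does not contain 140.85.199.85
  140.69.128.0/17 (140.69.128.0 - 140.69.255.255) does not contain 140.85.199.85
Longest matching prefix is /13 -> next hop 82.115.233.141.

82.115.233.141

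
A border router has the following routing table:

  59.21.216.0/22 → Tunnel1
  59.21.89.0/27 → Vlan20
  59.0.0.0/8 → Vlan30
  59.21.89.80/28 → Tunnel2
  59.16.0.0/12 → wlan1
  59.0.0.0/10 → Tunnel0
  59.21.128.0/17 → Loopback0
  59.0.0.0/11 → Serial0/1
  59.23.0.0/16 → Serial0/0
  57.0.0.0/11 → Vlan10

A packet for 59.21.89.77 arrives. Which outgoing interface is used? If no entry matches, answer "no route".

wlan1

Routes whose prefix contains 59.21.89.77:
  59.0.0.0/8 (59.0.0.0 - 59.255.255.255) -> Vlan30
  59.0.0.0/10 (59.0.0.0 - 59.63.255.255) -> Tunnel0
  59.0.0.0/11 (59.0.0.0 - 59.31.255.255) -> Serial0/1
  59.16.0.0/12 (59.16.0.0 - 59.31.255.255) -> wlan1
More-specific entries that do NOT match:
  59.21.89.80/28 (59.21.89.80 - 59.21.89.95) does not contain 59.21.89.77
  59.21.89.0/27 (59.21.89.0 - 59.21.89.31) does not contain 59.21.89.77
  59.21.216.0/22 (59.21.216.0 - 59.21.219.255) does not contain 59.21.89.77
  59.21.128.0/17 (59.21.128.0 - 59.21.255.255) does not contain 59.21.89.77
  59.23.0.0/16 (59.23.0.0 - 59.23.255.255) does not contain 59.21.89.77
Longest matching prefix is /12 -> interface wlan1.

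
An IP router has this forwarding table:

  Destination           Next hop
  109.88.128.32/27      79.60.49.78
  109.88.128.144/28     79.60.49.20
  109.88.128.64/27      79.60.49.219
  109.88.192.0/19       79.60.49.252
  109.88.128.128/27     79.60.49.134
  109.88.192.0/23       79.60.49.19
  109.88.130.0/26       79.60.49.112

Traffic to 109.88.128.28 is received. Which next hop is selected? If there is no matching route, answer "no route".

no route

No entry's prefix contains 109.88.128.28; there is no default route.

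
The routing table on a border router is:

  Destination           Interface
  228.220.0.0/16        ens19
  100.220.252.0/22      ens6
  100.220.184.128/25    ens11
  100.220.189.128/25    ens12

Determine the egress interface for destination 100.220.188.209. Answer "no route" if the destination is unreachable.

No entry's prefix contains 100.220.188.209; there is no default route.

no route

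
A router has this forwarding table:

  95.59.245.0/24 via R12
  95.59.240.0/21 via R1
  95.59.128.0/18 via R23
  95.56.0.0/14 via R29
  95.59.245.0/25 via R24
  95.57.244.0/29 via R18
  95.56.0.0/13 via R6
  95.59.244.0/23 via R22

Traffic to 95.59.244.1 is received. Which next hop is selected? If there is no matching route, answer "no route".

R22

Routes whose prefix contains 95.59.244.1:
  95.56.0.0/13 (95.56.0.0 - 95.63.255.255) -> R6
  95.56.0.0/14 (95.56.0.0 - 95.59.255.255) -> R29
  95.59.240.0/21 (95.59.240.0 - 95.59.247.255) -> R1
  95.59.244.0/23 (95.59.244.0 - 95.59.245.255) -> R22
More-specific entries that do NOT match:
  95.57.244.0/29 (95.57.244.0 - 95.57.244.7) does not contain 95.59.244.1
  95.59.245.0/25 (95.59.245.0 - 95.59.245.127) does not contain 95.59.244.1
  95.59.245.0/24 (95.59.245.0 - 95.59.245.255) does not contain 95.59.244.1
Longest matching prefix is /23 -> next hop R22.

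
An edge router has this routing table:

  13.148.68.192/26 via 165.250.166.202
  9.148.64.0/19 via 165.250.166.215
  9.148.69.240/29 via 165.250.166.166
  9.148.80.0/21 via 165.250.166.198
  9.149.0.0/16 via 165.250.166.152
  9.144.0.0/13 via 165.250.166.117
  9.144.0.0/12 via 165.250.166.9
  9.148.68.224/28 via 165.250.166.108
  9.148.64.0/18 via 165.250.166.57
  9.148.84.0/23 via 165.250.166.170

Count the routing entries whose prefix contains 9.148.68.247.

4

Prefixes containing 9.148.68.247:
  9.144.0.0/12 (9.144.0.0 - 9.159.255.255)
  9.144.0.0/13 (9.144.0.0 - 9.151.255.255)
  9.148.64.0/18 (9.148.64.0 - 9.148.127.255)
  9.148.64.0/19 (9.148.64.0 - 9.148.95.255)
Total matching entries: 4.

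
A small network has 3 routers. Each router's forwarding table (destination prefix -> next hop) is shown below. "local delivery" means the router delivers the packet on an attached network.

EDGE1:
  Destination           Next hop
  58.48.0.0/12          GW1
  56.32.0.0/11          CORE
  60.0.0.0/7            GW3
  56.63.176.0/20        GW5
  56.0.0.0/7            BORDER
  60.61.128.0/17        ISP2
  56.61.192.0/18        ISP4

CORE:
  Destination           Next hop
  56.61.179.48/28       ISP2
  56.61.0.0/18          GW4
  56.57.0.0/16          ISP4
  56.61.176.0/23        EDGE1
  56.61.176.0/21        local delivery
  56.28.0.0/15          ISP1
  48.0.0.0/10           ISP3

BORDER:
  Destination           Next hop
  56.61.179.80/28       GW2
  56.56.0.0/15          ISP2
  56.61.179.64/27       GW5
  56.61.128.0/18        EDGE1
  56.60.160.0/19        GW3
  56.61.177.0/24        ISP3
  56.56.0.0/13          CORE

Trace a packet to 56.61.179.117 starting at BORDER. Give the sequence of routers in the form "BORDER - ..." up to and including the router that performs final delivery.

BORDER - EDGE1 - CORE

At BORDER: longest match for 56.61.179.117 is 56.61.128.0/18 -> EDGE1
At EDGE1: longest match for 56.61.179.117 is 56.32.0.0/11 -> CORE
At CORE: longest match for 56.61.179.117 is 56.61.176.0/21 -> local delivery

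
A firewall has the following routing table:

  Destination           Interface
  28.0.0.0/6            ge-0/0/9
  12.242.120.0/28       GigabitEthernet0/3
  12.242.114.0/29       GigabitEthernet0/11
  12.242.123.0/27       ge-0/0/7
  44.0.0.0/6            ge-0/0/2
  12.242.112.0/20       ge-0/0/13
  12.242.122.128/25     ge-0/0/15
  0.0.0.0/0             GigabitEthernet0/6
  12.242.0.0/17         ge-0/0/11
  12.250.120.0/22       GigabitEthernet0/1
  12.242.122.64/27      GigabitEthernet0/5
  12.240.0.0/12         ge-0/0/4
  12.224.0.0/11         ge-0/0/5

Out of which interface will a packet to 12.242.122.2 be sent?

ge-0/0/13

Routes whose prefix contains 12.242.122.2:
  0.0.0.0/0 (default, matches everything) -> GigabitEthernet0/6
  12.224.0.0/11 (12.224.0.0 - 12.255.255.255) -> ge-0/0/5
  12.240.0.0/12 (12.240.0.0 - 12.255.255.255) -> ge-0/0/4
  12.242.0.0/17 (12.242.0.0 - 12.242.127.255) -> ge-0/0/11
  12.242.112.0/20 (12.242.112.0 - 12.242.127.255) -> ge-0/0/13
More-specific entries that do NOT match:
  12.242.114.0/29 (12.242.114.0 - 12.242.114.7) does not contain 12.242.122.2
  12.242.120.0/28 (12.242.120.0 - 12.242.120.15) does not contain 12.242.122.2
  12.242.123.0/27 (12.242.123.0 - 12.242.123.31) does not contain 12.242.122.2
  12.242.122.64/27 (12.242.122.64 - 12.242.122.95) does not contain 12.242.122.2
  12.242.122.128/25 (12.242.122.128 - 12.242.122.255) does not contain 12.242.122.2
  12.250.120.0/22 (12.250.120.0 - 12.250.123.255) does not contain 12.242.122.2
Longest matching prefix is /20 -> interface ge-0/0/13.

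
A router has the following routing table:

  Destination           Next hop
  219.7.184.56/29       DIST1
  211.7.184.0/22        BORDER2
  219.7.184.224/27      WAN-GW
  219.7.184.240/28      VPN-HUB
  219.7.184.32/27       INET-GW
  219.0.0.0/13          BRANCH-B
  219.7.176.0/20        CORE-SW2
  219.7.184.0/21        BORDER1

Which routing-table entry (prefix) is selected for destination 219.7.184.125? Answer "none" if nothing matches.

219.7.184.0/21

Entries matching 219.7.184.125:
  219.0.0.0/13 (219.0.0.0 - 219.7.255.255)
  219.7.176.0/20 (219.7.176.0 - 219.7.191.255)
  219.7.184.0/21 (219.7.184.0 - 219.7.191.255)
Most specific is 219.7.184.0/21.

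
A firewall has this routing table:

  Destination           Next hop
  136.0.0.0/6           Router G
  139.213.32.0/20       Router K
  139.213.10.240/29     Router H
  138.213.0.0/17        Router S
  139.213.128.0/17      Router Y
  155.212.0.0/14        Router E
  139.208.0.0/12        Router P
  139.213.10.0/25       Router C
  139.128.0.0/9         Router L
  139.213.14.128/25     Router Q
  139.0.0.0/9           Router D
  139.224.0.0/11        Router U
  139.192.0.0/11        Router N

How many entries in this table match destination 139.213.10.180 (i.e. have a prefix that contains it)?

4

Prefixes containing 139.213.10.180:
  136.0.0.0/6 (136.0.0.0 - 139.255.255.255)
  139.128.0.0/9 (139.128.0.0 - 139.255.255.255)
  139.192.0.0/11 (139.192.0.0 - 139.223.255.255)
  139.208.0.0/12 (139.208.0.0 - 139.223.255.255)
Total matching entries: 4.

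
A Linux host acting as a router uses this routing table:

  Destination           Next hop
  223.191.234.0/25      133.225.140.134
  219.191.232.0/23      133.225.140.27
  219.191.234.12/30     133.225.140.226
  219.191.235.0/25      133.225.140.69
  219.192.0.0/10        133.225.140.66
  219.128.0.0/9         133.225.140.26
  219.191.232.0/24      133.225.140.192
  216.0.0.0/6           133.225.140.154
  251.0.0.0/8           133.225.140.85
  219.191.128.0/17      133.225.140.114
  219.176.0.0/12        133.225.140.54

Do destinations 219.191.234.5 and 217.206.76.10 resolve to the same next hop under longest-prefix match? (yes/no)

219.191.234.5: longest match 219.191.128.0/17 -> 133.225.140.114
217.206.76.10: longest match 216.0.0.0/6 -> 133.225.140.154

no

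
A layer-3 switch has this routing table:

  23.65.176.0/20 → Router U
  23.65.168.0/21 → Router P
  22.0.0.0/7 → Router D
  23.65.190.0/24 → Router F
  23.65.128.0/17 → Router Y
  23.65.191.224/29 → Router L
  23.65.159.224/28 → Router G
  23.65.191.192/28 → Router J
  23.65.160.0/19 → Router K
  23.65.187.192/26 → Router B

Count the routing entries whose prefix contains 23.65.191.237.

Prefixes containing 23.65.191.237:
  22.0.0.0/7 (22.0.0.0 - 23.255.255.255)
  23.65.128.0/17 (23.65.128.0 - 23.65.255.255)
  23.65.160.0/19 (23.65.160.0 - 23.65.191.255)
  23.65.176.0/20 (23.65.176.0 - 23.65.191.255)
Total matching entries: 4.

4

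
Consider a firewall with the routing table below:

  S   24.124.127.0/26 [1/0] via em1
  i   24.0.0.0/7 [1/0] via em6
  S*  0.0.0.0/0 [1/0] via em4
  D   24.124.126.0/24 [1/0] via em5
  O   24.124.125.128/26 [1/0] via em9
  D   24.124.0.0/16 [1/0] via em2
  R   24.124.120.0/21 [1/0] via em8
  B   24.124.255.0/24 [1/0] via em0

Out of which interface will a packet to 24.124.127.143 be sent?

em8

Routes whose prefix contains 24.124.127.143:
  0.0.0.0/0 (default, matches everything) -> em4
  24.0.0.0/7 (24.0.0.0 - 25.255.255.255) -> em6
  24.124.0.0/16 (24.124.0.0 - 24.124.255.255) -> em2
  24.124.120.0/21 (24.124.120.0 - 24.124.127.255) -> em8
More-specific entries that do NOT match:
  24.124.127.0/26 (24.124.127.0 - 24.124.127.63) does not contain 24.124.127.143
  24.124.125.128/26 (24.124.125.128 - 24.124.125.191) does not contain 24.124.127.143
  24.124.126.0/24 (24.124.126.0 - 24.124.126.255) does not contain 24.124.127.143
  24.124.255.0/24 (24.124.255.0 - 24.124.255.255) does not contain 24.124.127.143
Longest matching prefix is /21 -> interface em8.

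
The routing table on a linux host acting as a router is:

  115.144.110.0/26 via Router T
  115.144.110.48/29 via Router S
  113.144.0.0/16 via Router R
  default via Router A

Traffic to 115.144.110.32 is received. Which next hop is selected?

Routes whose prefix contains 115.144.110.32:
  0.0.0.0/0 (default, matches everything) -> Router A
  115.144.110.0/26 (115.144.110.0 - 115.144.110.63) -> Router T
More-specific entries that do NOT match:
  115.144.110.48/29 (115.144.110.48 - 115.144.110.55) does not contain 115.144.110.32
Longest matching prefix is /26 -> next hop Router T.

Router T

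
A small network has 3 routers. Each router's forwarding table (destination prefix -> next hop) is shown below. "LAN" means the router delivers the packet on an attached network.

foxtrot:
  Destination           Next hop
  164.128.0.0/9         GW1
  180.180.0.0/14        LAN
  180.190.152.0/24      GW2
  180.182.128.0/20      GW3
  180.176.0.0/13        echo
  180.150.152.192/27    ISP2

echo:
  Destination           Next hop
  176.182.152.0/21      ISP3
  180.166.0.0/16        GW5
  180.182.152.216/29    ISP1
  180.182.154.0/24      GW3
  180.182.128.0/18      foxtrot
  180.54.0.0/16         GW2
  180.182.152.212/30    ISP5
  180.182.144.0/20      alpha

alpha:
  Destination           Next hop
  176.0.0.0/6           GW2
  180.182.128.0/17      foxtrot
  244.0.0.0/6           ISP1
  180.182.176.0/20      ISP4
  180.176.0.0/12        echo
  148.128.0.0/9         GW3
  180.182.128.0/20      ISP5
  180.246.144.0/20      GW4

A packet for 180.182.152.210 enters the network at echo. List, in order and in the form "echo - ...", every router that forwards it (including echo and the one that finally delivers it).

At echo: longest match for 180.182.152.210 is 180.182.144.0/20 -> alpha
At alpha: longest match for 180.182.152.210 is 180.182.128.0/17 -> foxtrot
At foxtrot: longest match for 180.182.152.210 is 180.180.0.0/14 -> LAN

echo - alpha - foxtrot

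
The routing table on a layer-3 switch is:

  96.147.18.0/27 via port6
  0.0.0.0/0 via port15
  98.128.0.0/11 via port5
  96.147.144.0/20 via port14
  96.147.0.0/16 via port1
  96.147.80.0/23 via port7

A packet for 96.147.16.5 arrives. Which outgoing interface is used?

Routes whose prefix contains 96.147.16.5:
  0.0.0.0/0 (default, matches everything) -> port15
  96.147.0.0/16 (96.147.0.0 - 96.147.255.255) -> port1
More-specific entries that do NOT match:
  96.147.18.0/27 (96.147.18.0 - 96.147.18.31) does not contain 96.147.16.5
  96.147.80.0/23 (96.147.80.0 - 96.147.81.255) does not contain 96.147.16.5
  96.147.144.0/20 (96.147.144.0 - 96.147.159.255) does not contain 96.147.16.5
Longest matching prefix is /16 -> interface port1.

port1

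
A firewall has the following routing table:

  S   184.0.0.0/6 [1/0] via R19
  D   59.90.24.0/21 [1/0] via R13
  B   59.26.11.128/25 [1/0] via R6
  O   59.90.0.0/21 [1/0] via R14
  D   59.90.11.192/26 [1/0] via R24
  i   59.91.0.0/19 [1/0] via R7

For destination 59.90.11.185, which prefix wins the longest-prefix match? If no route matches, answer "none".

none

59.90.11.185 is outside every listed prefix and there is no default route.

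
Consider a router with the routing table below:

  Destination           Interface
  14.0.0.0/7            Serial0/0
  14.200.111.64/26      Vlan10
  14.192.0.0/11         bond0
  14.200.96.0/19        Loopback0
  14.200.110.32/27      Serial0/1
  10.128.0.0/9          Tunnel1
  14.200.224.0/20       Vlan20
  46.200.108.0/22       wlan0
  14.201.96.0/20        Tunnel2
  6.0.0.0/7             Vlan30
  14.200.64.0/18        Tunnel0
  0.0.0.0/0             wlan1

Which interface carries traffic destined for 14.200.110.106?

Loopback0

Routes whose prefix contains 14.200.110.106:
  0.0.0.0/0 (default, matches everything) -> wlan1
  14.0.0.0/7 (14.0.0.0 - 15.255.255.255) -> Serial0/0
  14.192.0.0/11 (14.192.0.0 - 14.223.255.255) -> bond0
  14.200.64.0/18 (14.200.64.0 - 14.200.127.255) -> Tunnel0
  14.200.96.0/19 (14.200.96.0 - 14.200.127.255) -> Loopback0
More-specific entries that do NOT match:
  14.200.110.32/27 (14.200.110.32 - 14.200.110.63) does not contain 14.200.110.106
  14.200.111.64/26 (14.200.111.64 - 14.200.111.127) does not contain 14.200.110.106
  46.200.108.0/22 (46.200.108.0 - 46.200.111.255) does not contain 14.200.110.106
  14.200.224.0/20 (14.200.224.0 - 14.200.239.255) does not contain 14.200.110.106
  14.201.96.0/20 (14.201.96.0 - 14.201.111.255) does not contain 14.200.110.106
Longest matching prefix is /19 -> interface Loopback0.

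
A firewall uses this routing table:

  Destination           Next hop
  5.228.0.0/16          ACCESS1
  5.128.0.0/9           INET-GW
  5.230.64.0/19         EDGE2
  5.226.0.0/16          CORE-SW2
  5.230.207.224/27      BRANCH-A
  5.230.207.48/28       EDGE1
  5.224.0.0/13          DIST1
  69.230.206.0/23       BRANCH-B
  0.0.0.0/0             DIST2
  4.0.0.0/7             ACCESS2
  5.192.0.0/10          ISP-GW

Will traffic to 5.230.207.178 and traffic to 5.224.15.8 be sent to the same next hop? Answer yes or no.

yes

5.230.207.178: longest match 5.224.0.0/13 -> DIST1
5.224.15.8: longest match 5.224.0.0/13 -> DIST1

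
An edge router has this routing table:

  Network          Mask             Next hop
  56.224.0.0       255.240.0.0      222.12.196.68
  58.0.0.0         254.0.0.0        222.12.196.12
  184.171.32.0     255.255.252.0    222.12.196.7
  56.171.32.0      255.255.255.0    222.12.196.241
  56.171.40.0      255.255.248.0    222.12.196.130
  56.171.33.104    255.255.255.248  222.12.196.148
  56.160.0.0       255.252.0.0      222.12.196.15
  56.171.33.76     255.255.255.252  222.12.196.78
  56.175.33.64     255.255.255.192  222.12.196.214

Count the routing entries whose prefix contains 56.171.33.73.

0

No listed prefix contains 56.171.33.73.
Total matching entries: 0.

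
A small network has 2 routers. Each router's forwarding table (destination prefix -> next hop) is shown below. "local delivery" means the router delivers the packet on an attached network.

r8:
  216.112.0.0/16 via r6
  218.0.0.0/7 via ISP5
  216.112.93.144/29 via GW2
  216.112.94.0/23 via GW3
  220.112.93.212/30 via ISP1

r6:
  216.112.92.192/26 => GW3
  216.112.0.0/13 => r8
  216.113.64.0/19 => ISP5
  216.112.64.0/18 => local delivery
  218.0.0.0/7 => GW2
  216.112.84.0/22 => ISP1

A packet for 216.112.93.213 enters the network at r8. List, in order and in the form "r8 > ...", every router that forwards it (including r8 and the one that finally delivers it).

At r8: longest match for 216.112.93.213 is 216.112.0.0/16 -> r6
At r6: longest match for 216.112.93.213 is 216.112.64.0/18 -> local delivery

r8 > r6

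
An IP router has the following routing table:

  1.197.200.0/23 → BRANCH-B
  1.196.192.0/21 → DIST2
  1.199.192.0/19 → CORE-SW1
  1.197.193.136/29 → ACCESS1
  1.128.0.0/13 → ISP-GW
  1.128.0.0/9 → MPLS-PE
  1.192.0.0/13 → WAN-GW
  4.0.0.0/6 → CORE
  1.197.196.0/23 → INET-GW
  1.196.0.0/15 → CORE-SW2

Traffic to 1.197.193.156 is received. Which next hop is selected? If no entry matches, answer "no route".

Routes whose prefix contains 1.197.193.156:
  1.128.0.0/9 (1.128.0.0 - 1.255.255.255) -> MPLS-PE
  1.192.0.0/13 (1.192.0.0 - 1.199.255.255) -> WAN-GW
  1.196.0.0/15 (1.196.0.0 - 1.197.255.255) -> CORE-SW2
More-specific entries that do NOT match:
  1.197.193.136/29 (1.197.193.136 - 1.197.193.143) does not contain 1.197.193.156
  1.197.200.0/23 (1.197.200.0 - 1.197.201.255) does not contain 1.197.193.156
  1.197.196.0/23 (1.197.196.0 - 1.197.197.255) does not contain 1.197.193.156
  1.196.192.0/21 (1.196.192.0 - 1.196.199.255) does not contain 1.197.193.156
  1.199.192.0/19 (1.199.192.0 - 1.199.223.255) does not contain 1.197.193.156
Longest matching prefix is /15 -> next hop CORE-SW2.

CORE-SW2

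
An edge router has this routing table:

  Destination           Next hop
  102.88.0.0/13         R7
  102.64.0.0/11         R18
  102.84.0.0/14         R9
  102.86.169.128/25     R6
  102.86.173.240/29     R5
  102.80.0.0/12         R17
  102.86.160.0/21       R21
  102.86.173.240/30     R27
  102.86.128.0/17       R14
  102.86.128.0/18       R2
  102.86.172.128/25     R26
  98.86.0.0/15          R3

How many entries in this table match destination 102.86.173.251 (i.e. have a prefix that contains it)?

5

Prefixes containing 102.86.173.251:
  102.64.0.0/11 (102.64.0.0 - 102.95.255.255)
  102.80.0.0/12 (102.80.0.0 - 102.95.255.255)
  102.84.0.0/14 (102.84.0.0 - 102.87.255.255)
  102.86.128.0/17 (102.86.128.0 - 102.86.255.255)
  102.86.128.0/18 (102.86.128.0 - 102.86.191.255)
Total matching entries: 5.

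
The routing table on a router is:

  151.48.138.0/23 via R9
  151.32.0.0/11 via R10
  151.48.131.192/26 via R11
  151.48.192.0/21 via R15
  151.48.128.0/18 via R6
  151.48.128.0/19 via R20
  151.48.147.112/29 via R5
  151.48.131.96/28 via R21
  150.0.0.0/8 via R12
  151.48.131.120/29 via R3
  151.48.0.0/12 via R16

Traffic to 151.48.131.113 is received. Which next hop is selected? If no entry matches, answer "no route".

Routes whose prefix contains 151.48.131.113:
  151.32.0.0/11 (151.32.0.0 - 151.63.255.255) -> R10
  151.48.0.0/12 (151.48.0.0 - 151.63.255.255) -> R16
  151.48.128.0/18 (151.48.128.0 - 151.48.191.255) -> R6
  151.48.128.0/19 (151.48.128.0 - 151.48.159.255) -> R20
More-specific entries that do NOT match:
  151.48.147.112/29 (151.48.147.112 - 151.48.147.119) does not contain 151.48.131.113
  151.48.131.120/29 (151.48.131.120 - 151.48.131.127) does not contain 151.48.131.113
  151.48.131.96/28 (151.48.131.96 - 151.48.131.111) does not contain 151.48.131.113
  151.48.131.192/26 (151.48.131.192 - 151.48.131.255) does not contain 151.48.131.113
  151.48.138.0/23 (151.48.138.0 - 151.48.139.255) does not contain 151.48.131.113
  151.48.192.0/21 (151.48.192.0 - 151.48.199.255) does not contain 151.48.131.113
Longest matching prefix is /19 -> next hop R20.

R20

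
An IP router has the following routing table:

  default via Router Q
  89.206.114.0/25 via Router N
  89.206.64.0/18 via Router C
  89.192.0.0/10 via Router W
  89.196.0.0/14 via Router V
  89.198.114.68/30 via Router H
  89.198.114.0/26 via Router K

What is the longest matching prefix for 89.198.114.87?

Entries matching 89.198.114.87:
  0.0.0.0/0 (default, matches everything)
  89.192.0.0/10 (89.192.0.0 - 89.255.255.255)
  89.196.0.0/14 (89.196.0.0 - 89.199.255.255)
Most specific is 89.196.0.0/14.

89.196.0.0/14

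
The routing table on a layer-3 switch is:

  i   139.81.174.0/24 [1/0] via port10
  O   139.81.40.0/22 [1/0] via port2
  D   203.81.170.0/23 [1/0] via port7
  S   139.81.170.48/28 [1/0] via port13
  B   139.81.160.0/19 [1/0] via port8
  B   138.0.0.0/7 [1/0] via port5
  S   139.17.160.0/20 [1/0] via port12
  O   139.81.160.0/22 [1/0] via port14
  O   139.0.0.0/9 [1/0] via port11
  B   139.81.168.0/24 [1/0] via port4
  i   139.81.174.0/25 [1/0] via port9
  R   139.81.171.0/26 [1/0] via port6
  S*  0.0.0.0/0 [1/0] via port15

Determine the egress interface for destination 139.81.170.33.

port8

Routes whose prefix contains 139.81.170.33:
  0.0.0.0/0 (default, matches everything) -> port15
  138.0.0.0/7 (138.0.0.0 - 139.255.255.255) -> port5
  139.0.0.0/9 (139.0.0.0 - 139.127.255.255) -> port11
  139.81.160.0/19 (139.81.160.0 - 139.81.191.255) -> port8
More-specific entries that do NOT match:
  139.81.170.48/28 (139.81.170.48 - 139.81.170.63) does not contain 139.81.170.33
  139.81.171.0/26 (139.81.171.0 - 139.81.171.63) does not contain 139.81.170.33
  139.81.174.0/25 (139.81.174.0 - 139.81.174.127) does not contain 139.81.170.33
  139.81.174.0/24 (139.81.174.0 - 139.81.174.255) does not contain 139.81.170.33
  139.81.168.0/24 (139.81.168.0 - 139.81.168.255) does not contain 139.81.170.33
  203.81.170.0/23 (203.81.170.0 - 203.81.171.255) does not contain 139.81.170.33
  139.81.40.0/22 (139.81.40.0 - 139.81.43.255) does not contain 139.81.170.33
  139.81.160.0/22 (139.81.160.0 - 139.81.163.255) does not contain 139.81.170.33
  139.17.160.0/20 (139.17.160.0 - 139.17.175.255) does not contain 139.81.170.33
Longest matching prefix is /19 -> interface port8.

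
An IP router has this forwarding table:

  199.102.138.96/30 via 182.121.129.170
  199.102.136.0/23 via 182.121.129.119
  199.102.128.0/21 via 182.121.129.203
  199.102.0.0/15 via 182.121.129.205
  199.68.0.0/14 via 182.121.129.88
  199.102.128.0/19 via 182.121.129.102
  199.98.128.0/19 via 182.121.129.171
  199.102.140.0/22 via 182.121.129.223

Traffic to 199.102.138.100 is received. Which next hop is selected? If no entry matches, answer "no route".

182.121.129.102

Routes whose prefix contains 199.102.138.100:
  199.102.0.0/15 (199.102.0.0 - 199.103.255.255) -> 182.121.129.205
  199.102.128.0/19 (199.102.128.0 - 199.102.159.255) -> 182.121.129.102
More-specific entries that do NOT match:
  199.102.138.96/30 (199.102.138.96 - 199.102.138.99) does not contain 199.102.138.100
  199.102.136.0/23 (199.102.136.0 - 199.102.137.255) does not contain 199.102.138.100
  199.102.140.0/22 (199.102.140.0 - 199.102.143.255) does not contain 199.102.138.100
  199.102.128.0/21 (199.102.128.0 - 199.102.135.255) does not contain 199.102.138.100
Longest matching prefix is /19 -> next hop 182.121.129.102.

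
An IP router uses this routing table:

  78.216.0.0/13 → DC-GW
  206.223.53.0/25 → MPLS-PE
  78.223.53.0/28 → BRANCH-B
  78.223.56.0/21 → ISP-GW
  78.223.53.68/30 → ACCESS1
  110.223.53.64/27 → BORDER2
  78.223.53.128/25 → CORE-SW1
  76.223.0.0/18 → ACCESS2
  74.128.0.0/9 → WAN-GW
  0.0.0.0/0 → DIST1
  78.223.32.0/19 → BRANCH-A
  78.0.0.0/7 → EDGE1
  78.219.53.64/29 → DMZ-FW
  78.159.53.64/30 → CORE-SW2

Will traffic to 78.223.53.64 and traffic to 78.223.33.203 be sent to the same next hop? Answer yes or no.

yes

78.223.53.64: longest match 78.223.32.0/19 -> BRANCH-A
78.223.33.203: longest match 78.223.32.0/19 -> BRANCH-A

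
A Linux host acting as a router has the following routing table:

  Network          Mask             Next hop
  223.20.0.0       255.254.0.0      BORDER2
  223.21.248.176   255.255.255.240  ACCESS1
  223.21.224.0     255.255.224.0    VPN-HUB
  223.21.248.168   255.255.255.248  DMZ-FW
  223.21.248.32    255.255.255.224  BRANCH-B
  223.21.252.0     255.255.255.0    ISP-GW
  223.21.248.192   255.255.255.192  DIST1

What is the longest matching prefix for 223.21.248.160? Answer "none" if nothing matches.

Entries matching 223.21.248.160:
  223.20.0.0/15 (223.20.0.0 - 223.21.255.255)
  223.21.224.0/19 (223.21.224.0 - 223.21.255.255)
Most specific is 223.21.224.0/19.

223.21.224.0/19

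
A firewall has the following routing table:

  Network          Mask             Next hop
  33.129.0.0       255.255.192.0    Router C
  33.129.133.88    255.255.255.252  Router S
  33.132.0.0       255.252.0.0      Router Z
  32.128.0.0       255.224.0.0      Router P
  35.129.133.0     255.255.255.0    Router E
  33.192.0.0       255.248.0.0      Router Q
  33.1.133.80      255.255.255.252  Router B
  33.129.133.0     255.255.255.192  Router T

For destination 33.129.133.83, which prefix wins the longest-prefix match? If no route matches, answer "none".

33.129.133.83 is outside every listed prefix and there is no default route.

none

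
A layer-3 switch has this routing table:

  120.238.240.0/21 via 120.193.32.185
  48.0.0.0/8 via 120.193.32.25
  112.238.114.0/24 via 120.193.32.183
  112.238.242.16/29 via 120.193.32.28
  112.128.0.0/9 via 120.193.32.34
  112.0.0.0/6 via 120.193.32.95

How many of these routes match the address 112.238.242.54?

Prefixes containing 112.238.242.54:
  112.0.0.0/6 (112.0.0.0 - 115.255.255.255)
  112.128.0.0/9 (112.128.0.0 - 112.255.255.255)
Total matching entries: 2.

2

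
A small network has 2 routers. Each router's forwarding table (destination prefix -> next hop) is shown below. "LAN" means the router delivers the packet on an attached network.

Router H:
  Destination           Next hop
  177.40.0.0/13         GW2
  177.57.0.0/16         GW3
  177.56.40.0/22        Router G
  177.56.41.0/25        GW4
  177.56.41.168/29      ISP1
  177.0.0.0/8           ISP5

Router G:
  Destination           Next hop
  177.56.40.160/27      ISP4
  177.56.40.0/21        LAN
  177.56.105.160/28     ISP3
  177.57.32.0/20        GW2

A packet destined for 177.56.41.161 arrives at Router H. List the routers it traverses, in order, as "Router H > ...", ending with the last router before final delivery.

Router H > Router G

At Router H: longest match for 177.56.41.161 is 177.56.40.0/22 -> Router G
At Router G: longest match for 177.56.41.161 is 177.56.40.0/21 -> LAN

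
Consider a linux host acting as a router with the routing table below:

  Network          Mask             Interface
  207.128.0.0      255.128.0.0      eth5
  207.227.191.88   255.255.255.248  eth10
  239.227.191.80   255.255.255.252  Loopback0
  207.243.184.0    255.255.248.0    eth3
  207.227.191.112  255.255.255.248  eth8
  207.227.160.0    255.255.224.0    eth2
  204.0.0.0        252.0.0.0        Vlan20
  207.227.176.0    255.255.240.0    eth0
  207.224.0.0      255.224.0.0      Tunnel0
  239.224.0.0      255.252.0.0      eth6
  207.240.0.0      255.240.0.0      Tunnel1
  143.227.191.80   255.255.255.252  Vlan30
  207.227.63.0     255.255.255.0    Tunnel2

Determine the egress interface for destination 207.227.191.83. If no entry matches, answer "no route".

Routes whose prefix contains 207.227.191.83:
  204.0.0.0/6 (204.0.0.0 - 207.255.255.255) -> Vlan20
  207.128.0.0/9 (207.128.0.0 - 207.255.255.255) -> eth5
  207.224.0.0/11 (207.224.0.0 - 207.255.255.255) -> Tunnel0
  207.227.160.0/19 (207.227.160.0 - 207.227.191.255) -> eth2
  207.227.176.0/20 (207.227.176.0 - 207.227.191.255) -> eth0
More-specific entries that do NOT match:
  239.227.191.80/30 (239.227.191.80 - 239.227.191.83) does not contain 207.227.191.83
  143.227.191.80/30 (143.227.191.80 - 143.227.191.83) does not contain 207.227.191.83
  207.227.191.88/29 (207.227.191.88 - 207.227.191.95) does not contain 207.227.191.83
  207.227.191.112/29 (207.227.191.112 - 207.227.191.119) does not contain 207.227.191.83
  207.227.63.0/24 (207.227.63.0 - 207.227.63.255) does not contain 207.227.191.83
  207.243.184.0/21 (207.243.184.0 - 207.243.191.255) does not contain 207.227.191.83
Longest matching prefix is /20 -> interface eth0.

eth0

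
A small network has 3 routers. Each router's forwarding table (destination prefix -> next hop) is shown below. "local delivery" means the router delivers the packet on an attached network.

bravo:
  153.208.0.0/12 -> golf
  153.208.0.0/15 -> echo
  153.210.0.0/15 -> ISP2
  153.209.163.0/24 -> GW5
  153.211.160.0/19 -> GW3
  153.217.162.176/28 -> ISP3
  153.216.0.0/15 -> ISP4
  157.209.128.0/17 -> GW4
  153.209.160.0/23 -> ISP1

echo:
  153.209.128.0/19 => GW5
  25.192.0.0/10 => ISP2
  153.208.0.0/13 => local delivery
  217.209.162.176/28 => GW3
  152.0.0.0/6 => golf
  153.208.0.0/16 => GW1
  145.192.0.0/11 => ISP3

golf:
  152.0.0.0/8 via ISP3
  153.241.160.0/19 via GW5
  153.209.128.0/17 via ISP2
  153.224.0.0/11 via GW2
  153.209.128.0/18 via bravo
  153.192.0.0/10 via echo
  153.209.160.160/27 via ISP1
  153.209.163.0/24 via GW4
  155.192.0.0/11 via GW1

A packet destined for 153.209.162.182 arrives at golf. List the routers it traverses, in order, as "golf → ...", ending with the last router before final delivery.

golf → bravo → echo

At golf: longest match for 153.209.162.182 is 153.209.128.0/18 -> bravo
At bravo: longest match for 153.209.162.182 is 153.208.0.0/15 -> echo
At echo: longest match for 153.209.162.182 is 153.208.0.0/13 -> local delivery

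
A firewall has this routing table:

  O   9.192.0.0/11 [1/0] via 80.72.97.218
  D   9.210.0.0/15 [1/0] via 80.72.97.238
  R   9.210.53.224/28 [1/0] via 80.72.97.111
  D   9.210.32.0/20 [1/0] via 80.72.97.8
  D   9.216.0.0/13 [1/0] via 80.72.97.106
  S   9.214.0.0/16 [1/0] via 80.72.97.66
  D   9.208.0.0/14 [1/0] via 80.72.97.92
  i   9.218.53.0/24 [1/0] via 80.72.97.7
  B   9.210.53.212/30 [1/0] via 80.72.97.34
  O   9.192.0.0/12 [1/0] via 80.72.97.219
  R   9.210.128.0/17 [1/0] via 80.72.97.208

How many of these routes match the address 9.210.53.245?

3

Prefixes containing 9.210.53.245:
  9.192.0.0/11 (9.192.0.0 - 9.223.255.255)
  9.208.0.0/14 (9.208.0.0 - 9.211.255.255)
  9.210.0.0/15 (9.210.0.0 - 9.211.255.255)
Total matching entries: 3.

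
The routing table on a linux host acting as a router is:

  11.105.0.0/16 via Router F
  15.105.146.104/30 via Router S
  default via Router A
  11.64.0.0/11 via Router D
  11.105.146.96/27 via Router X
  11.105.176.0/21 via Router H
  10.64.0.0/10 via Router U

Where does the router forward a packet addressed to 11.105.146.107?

Routes whose prefix contains 11.105.146.107:
  0.0.0.0/0 (default, matches everything) -> Router A
  11.105.0.0/16 (11.105.0.0 - 11.105.255.255) -> Router F
  11.105.146.96/27 (11.105.146.96 - 11.105.146.127) -> Router X
More-specific entries that do NOT match:
  15.105.146.104/30 (15.105.146.104 - 15.105.146.107) does not contain 11.105.146.107
Longest matching prefix is /27 -> next hop Router X.

Router X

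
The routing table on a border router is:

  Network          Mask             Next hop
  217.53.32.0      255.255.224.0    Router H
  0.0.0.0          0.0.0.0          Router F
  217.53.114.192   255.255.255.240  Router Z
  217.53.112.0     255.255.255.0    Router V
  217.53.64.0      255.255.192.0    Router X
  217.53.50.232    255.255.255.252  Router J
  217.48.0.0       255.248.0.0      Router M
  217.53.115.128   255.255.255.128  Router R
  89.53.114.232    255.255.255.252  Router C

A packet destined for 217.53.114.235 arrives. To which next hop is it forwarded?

Routes whose prefix contains 217.53.114.235:
  0.0.0.0/0 (default, matches everything) -> Router F
  217.48.0.0/13 (217.48.0.0 - 217.55.255.255) -> Router M
  217.53.64.0/18 (217.53.64.0 - 217.53.127.255) -> Router X
More-specific entries that do NOT match:
  217.53.50.232/30 (217.53.50.232 - 217.53.50.235) does not contain 217.53.114.235
  89.53.114.232/30 (89.53.114.232 - 89.53.114.235) does not contain 217.53.114.235
  217.53.114.192/28 (217.53.114.192 - 217.53.114.207) does not contain 217.53.114.235
  217.53.115.128/25 (217.53.115.128 - 217.53.115.255) does not contain 217.53.114.235
  217.53.112.0/24 (217.53.112.0 - 217.53.112.255) does not contain 217.53.114.235
  217.53.32.0/19 (217.53.32.0 - 217.53.63.255) does not contain 217.53.114.235
Longest matching prefix is /18 -> next hop Router X.

Router X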